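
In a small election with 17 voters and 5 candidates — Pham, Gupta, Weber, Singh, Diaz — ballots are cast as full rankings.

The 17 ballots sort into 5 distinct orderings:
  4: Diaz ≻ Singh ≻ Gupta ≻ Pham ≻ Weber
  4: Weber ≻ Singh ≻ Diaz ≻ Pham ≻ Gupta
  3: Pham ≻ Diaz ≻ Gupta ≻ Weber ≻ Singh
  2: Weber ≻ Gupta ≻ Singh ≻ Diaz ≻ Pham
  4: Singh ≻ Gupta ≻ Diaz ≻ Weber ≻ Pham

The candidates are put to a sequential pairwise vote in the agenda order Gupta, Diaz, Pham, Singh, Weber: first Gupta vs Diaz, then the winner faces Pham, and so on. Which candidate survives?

Weber

Round 1: Gupta vs Diaz — 6–11, Diaz advances.
Round 2: Diaz vs Pham — 14–3, Diaz advances.
Round 3: Diaz vs Singh — 7–10, Singh advances.
Round 4: Singh vs Weber — 8–9, Weber advances.
Weber survives the agenda.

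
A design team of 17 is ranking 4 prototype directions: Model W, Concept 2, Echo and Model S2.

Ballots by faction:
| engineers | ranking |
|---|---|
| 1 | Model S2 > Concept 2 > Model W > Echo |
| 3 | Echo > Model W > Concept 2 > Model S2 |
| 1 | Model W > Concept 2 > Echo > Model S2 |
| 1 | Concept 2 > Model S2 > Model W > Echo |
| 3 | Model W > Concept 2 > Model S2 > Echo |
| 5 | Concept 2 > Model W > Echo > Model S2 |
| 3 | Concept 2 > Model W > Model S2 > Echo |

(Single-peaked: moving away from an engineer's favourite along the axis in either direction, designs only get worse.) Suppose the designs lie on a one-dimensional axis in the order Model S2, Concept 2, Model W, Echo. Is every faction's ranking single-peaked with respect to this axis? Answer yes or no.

yes

Axis positions: Model S2=1, Concept 2=2, Model W=3, Echo=4.
Faction 1 (peak Model S2 at position 1): ranking walks positions 1-2-3-4, expanding outward from the peak — single-peaked.
Faction 2 (peak Echo at position 4): ranking walks positions 4-3-2-1, expanding outward from the peak — single-peaked.
Faction 3 (peak Model W at position 3): ranking walks positions 3-2-4-1, expanding outward from the peak — single-peaked.
Faction 4 (peak Concept 2 at position 2): ranking walks positions 2-1-3-4, expanding outward from the peak — single-peaked.
Faction 5 (peak Model W at position 3): ranking walks positions 3-2-1-4, expanding outward from the peak — single-peaked.
Faction 6 (peak Concept 2 at position 2): ranking walks positions 2-3-4-1, expanding outward from the peak — single-peaked.
Faction 7 (peak Concept 2 at position 2): ranking walks positions 2-3-1-4, expanding outward from the peak — single-peaked.
Every ranking is single-peaked on this axis.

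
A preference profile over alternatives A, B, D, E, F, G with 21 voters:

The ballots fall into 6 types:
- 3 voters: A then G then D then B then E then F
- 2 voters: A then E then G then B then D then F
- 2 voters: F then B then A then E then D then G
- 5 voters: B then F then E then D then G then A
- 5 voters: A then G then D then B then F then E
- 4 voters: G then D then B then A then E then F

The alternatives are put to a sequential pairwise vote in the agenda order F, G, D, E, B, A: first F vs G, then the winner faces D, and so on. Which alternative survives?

Round 1: F vs G — 7–14, G advances.
Round 2: G vs D — 14–7, G advances.
Round 3: G vs E — 12–9, G advances.
Round 4: G vs B — 14–7, G advances.
Round 5: G vs A — 9–12, A advances.
A survives the agenda.

A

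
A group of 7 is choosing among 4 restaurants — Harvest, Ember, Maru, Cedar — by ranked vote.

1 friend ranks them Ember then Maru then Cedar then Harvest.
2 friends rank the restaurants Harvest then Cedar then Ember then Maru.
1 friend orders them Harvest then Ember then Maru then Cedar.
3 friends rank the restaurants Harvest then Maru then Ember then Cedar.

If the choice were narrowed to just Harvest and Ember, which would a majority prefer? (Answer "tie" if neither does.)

Ballots ranking Harvest above Ember: 2 + 1 + 3 = 6.
Ballots ranking Ember above Harvest: 7 − 6 = 1.
Harvest wins the head-to-head 6–1.

Harvest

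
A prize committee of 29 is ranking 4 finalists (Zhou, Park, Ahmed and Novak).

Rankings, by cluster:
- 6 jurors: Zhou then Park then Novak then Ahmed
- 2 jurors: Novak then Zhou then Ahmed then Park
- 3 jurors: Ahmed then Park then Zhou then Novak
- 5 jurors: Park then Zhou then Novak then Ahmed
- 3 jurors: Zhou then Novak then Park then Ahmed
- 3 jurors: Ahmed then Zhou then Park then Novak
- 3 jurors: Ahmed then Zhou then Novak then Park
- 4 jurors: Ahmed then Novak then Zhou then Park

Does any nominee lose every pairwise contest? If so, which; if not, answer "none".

none

Pairwise majorities:
Zhou vs Park: Zhou wins 21–8.
Zhou vs Ahmed: Zhou, 16–13.
Zhou vs Novak: Zhou wins 23–6.
Park vs Ahmed: 14 to 15, Ahmed.
Park vs Novak: 17 to 12, Park.
Ahmed vs Novak: Novak wins 16–13.
No nominee is winless: Zhou beats Park; Park beats Novak; Ahmed beats Park; Novak beats Ahmed. There is no Condorcet loser.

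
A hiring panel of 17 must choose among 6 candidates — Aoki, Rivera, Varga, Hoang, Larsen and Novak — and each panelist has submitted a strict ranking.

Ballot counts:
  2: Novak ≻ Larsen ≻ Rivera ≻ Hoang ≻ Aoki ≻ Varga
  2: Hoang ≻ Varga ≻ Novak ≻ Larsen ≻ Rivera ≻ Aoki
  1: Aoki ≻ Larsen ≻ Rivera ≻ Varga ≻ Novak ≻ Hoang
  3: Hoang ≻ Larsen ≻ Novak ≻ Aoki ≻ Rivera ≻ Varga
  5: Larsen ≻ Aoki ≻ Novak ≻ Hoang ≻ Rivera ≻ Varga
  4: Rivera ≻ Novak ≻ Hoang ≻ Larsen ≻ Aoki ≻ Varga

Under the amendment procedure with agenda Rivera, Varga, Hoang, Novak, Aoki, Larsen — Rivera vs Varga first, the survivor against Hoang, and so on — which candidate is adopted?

Larsen

Round 1: Rivera vs Varga — 15–2, Rivera advances.
Round 2: Rivera vs Hoang — 7–10, Hoang advances.
Round 3: Hoang vs Novak — 5–12, Novak advances.
Round 4: Novak vs Aoki — 11–6, Novak advances.
Round 5: Novak vs Larsen — 8–9, Larsen advances.
The agenda winner is Larsen.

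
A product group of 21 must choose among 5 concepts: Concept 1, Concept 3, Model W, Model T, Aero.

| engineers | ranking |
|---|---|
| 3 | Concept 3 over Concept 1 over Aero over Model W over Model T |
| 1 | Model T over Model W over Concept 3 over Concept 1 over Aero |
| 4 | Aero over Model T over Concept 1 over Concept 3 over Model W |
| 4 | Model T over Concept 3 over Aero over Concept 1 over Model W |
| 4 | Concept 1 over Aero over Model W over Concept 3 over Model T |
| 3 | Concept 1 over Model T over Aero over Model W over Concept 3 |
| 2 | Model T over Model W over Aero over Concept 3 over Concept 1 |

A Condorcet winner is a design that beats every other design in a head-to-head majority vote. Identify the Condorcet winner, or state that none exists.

none

Head-to-head results (21 engineers):
Concept 1 vs Concept 3: Concept 1 preferred on 4+4+3 = 11 ballots; Concept 1 wins 11–10.
Concept 1 vs Model W: Concept 1 preferred on 3+4+4+4+3 = 18 ballots; Concept 1 wins 18–3.
Concept 1 vs Model T: 3+4+3 = 10 for Concept 1, 11 for Model T — Model T by 11–10.
Concept 1 vs Aero: Concept 1 preferred on 3+1+4+3 = 11 ballots; Concept 1 wins 11–10.
Concept 3 vs Model W: Concept 3 is ranked higher on 3+4+4 = 11 ballots, Model W on 10. Concept 3 wins 11–10.
Concept 3 vs Model T: 3+4 = 7 for Concept 3, 14 for Model T — Model T by 14–7.
Concept 3 vs Aero: 3+1+4 = 8 for Concept 3, 13 for Aero — Aero by 13–8.
Model W vs Model T: 3+4 = 7 for Model W, 14 for Model T — Model T by 14–7.
Model W vs Aero: Model W is ranked higher on 1+2 = 3 ballots, Aero on 18. Aero wins 18–3.
Model T vs Aero: 1+4+3+2 = 10 for Model T, 11 for Aero — Aero by 11–10.
Each design drops at least one matchup (Concept 1 loses to Model T; Concept 3 loses to Concept 1; Model W loses to Concept 1; Model T loses to Aero; Aero loses to Concept 1); the cycle Concept 1 beats Aero beats Model T beats Concept 1 rules out a Condorcet winner.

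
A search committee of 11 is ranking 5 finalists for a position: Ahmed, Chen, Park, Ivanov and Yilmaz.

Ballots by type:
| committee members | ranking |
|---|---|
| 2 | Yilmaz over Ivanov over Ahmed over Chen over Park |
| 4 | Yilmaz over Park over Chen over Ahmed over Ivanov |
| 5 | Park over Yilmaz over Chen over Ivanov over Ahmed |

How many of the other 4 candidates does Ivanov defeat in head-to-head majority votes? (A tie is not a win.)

Ivanov against each rival (11 committee members):
Ivanov vs Ahmed: 2+5 = 7 for Ivanov, 4 for Ahmed — Ivanov by 7–4.
Ivanov vs Chen: Chen, 9–2.
Ivanov vs Park: 2 to 9, Park.
Ivanov vs Yilmaz: 0 to 11, Yilmaz.
Ivanov beats Ahmed; loses to Chen, Park, Yilmaz — 1 pairwise win.

1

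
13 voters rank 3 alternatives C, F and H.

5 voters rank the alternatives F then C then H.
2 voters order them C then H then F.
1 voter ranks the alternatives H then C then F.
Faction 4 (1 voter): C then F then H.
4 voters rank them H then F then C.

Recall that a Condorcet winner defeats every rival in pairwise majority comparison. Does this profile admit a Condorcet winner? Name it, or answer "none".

none

Head-to-head results (13 voters):
C–F: F 9–4.
C vs H: C wins 8–5.
F vs H: H, 7–6.
Every alternative loses at least once (C loses to F; F loses to H; H loses to C). The majority relation contains the cycle C → H → F → C, so there is no Condorcet winner.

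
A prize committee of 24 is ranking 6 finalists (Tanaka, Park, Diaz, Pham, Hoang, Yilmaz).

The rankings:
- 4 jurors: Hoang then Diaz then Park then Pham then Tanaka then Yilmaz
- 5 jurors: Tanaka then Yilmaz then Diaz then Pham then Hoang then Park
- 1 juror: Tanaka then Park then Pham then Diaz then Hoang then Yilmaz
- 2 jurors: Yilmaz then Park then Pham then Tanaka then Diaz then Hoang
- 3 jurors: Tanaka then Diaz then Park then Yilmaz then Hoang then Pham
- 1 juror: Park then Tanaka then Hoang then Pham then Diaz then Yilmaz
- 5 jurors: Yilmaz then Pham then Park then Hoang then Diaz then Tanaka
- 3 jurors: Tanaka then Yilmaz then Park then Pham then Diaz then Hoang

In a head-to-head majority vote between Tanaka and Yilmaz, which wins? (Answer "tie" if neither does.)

Tanaka

Ballots ranking Tanaka above Yilmaz: 4 + 5 + 1 + 3 + 1 + 3 = 17.
Ballots ranking Yilmaz above Tanaka: 24 − 17 = 7.
Tanaka wins the head-to-head 17–7.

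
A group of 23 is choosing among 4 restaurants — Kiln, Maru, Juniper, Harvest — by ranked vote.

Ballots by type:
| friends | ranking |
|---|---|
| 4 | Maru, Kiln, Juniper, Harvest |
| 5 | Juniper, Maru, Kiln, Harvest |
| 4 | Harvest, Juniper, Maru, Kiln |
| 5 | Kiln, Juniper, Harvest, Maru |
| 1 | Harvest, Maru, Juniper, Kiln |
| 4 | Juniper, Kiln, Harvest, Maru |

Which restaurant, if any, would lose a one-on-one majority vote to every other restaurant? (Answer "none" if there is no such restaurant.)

none

Head-to-head results (23 friends):
Kiln–Maru: Maru 14–9.
Kiln–Juniper: Juniper 14–9.
Kiln vs Harvest: Kiln preferred on 4+5+5+4 = 18 ballots; Kiln wins 18–5.
Maru–Juniper: Juniper 18–5.
Maru vs Harvest: 4+5 = 9 for Maru, 14 for Harvest — Harvest by 14–9.
Juniper vs Harvest: Juniper, 18–5.
No restaurant is winless: Kiln beats Harvest; Maru beats Kiln; Juniper beats Kiln; Harvest beats Maru. There is no Condorcet loser.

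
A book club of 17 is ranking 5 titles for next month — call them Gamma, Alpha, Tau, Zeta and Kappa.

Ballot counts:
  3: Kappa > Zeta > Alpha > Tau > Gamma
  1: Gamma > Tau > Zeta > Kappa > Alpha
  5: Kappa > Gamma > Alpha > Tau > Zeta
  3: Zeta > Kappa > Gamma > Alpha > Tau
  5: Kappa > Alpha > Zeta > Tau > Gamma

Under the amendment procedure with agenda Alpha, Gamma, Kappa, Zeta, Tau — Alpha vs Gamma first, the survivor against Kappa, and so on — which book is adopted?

Round 1: Alpha vs Gamma — 8–9, Gamma advances.
Round 2: Gamma vs Kappa — 1–16, Kappa advances.
Round 3: Kappa vs Zeta — 13–4, Kappa advances.
Round 4: Kappa vs Tau — 16–1, Kappa advances.
The agenda winner is Kappa.

Kappa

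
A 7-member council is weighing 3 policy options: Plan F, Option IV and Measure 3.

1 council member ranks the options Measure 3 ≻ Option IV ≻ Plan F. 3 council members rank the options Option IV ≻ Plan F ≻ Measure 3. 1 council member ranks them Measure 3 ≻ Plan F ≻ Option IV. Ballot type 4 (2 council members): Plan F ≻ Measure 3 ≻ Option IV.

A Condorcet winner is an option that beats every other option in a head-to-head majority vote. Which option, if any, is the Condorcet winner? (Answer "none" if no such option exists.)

none

Pairwise majorities:
Plan F vs Option IV: Plan F preferred on 1+2 = 3 ballots; Option IV wins 4–3.
Plan F vs Measure 3: Plan F, 5–2.
Option IV vs Measure 3: 3 for Option IV, 4 for Measure 3 — Measure 3 by 4–3.
No option is unbeaten: Plan F loses to Option IV; Option IV loses to Measure 3; Measure 3 loses to Plan F. In particular Plan F > Measure 3 > Option IV > Plan F is a majority cycle — no Condorcet winner exists.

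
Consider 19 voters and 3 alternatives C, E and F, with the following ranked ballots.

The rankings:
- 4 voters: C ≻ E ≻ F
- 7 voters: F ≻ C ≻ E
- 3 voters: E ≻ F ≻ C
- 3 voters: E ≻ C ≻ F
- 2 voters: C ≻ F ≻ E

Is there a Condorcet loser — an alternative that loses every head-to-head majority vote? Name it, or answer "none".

none

Head-to-head results (19 voters):
C–E: C 13–6.
C vs F: 4+3+2 = 9 for C, 10 for F — F by 10–9.
E vs F: 4+3+3 = 10 for E, 9 for F — E by 10–9.
Every alternative wins at least one matchup (C beats E; E beats F; F beats C), so there is no Condorcet loser.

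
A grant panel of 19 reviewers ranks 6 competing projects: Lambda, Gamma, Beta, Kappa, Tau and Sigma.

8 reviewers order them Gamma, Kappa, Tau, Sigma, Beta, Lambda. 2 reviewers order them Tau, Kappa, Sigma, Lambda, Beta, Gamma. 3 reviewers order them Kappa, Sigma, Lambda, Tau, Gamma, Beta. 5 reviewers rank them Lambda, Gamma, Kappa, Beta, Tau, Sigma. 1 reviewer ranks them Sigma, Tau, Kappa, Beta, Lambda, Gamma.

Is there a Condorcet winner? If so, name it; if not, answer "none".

none

Check each pair by majority over 19 ballots:
Lambda vs Gamma: Lambda is ranked higher on 2+3+5+1 = 11 ballots, Gamma on 8. Lambda wins 11–8.
Lambda vs Beta: Lambda preferred on 2+3+5 = 10 ballots; Lambda wins 10–9.
Lambda vs Kappa: Lambda preferred on 5 ballots; Kappa wins 14–5.
Lambda vs Tau: 8 to 11, Tau.
Lambda vs Sigma: 5 to 14, Sigma.
Gamma vs Beta: 8+3+5 = 16 for Gamma, 3 for Beta — Gamma by 16–3.
Gamma vs Kappa: Gamma is ranked higher on 8+5 = 13 ballots, Kappa on 6. Gamma wins 13–6.
Gamma vs Tau: Gamma preferred on 8+5 = 13 ballots; Gamma wins 13–6.
Gamma vs Sigma: Gamma is ranked higher on 8+5 = 13 ballots, Sigma on 6. Gamma wins 13–6.
Beta vs Kappa: 0 to 19, Kappa.
Beta vs Tau: Beta preferred on 5 ballots; Tau wins 14–5.
Beta vs Sigma: 5 to 14, Sigma.
Kappa vs Tau: Kappa is ranked higher on 8+3+5 = 16 ballots, Tau on 3. Kappa wins 16–3.
Kappa vs Sigma: Kappa preferred on 8+2+3+5 = 18 ballots; Kappa wins 18–1.
Tau vs Sigma: 15 to 4, Tau.
No project is unbeaten: Lambda loses to Kappa; Gamma loses to Lambda; Beta loses to Lambda; Kappa loses to Gamma; Tau loses to Gamma; Sigma loses to Gamma. In particular Lambda > Gamma > Kappa > Lambda is a majority cycle — no Condorcet winner exists.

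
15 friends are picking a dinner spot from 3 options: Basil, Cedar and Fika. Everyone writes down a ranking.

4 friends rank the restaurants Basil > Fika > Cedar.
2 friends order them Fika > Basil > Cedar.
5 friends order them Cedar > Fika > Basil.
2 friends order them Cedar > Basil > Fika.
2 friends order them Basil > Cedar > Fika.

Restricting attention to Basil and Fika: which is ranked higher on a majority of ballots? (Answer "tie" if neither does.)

Ballots ranking Basil above Fika: 4 + 2 + 2 = 8.
Ballots ranking Fika above Basil: 15 − 8 = 7.
Basil wins the head-to-head 8–7.

Basil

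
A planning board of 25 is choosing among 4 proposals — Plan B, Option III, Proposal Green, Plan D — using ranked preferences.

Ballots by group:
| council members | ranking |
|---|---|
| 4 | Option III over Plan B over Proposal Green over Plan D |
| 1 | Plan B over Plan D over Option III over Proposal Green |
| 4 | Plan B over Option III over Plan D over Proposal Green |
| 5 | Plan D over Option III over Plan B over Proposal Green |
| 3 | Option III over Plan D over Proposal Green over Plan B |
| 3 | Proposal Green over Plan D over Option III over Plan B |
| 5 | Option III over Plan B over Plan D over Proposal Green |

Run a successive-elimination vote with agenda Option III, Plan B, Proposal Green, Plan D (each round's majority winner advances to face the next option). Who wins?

Option III

Round 1: Option III vs Plan B — 20–5, Option III advances.
Round 2: Option III vs Proposal Green — 22–3, Option III advances.
Round 3: Option III vs Plan D — 16–9, Option III advances.
The agenda winner is Option III.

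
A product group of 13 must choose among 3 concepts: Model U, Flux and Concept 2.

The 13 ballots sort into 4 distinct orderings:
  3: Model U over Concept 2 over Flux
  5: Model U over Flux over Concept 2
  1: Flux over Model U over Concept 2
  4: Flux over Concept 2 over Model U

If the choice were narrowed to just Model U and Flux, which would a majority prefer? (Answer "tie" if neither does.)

Model U

Ballots ranking Model U above Flux: 3 + 5 = 8.
Ballots ranking Flux above Model U: 13 − 8 = 5.
Model U wins the head-to-head 8–5.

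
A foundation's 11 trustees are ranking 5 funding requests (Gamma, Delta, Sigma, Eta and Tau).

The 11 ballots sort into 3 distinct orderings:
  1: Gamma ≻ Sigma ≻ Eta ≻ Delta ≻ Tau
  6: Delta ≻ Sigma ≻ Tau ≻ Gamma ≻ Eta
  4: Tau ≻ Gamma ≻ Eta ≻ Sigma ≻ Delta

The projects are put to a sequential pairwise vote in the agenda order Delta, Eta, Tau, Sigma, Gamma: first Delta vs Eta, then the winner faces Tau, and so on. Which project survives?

Round 1: Delta vs Eta — 6–5, Delta advances.
Round 2: Delta vs Tau — 7–4, Delta advances.
Round 3: Delta vs Sigma — 6–5, Delta advances.
Round 4: Delta vs Gamma — 6–5, Delta advances.
The agenda winner is Delta.

Delta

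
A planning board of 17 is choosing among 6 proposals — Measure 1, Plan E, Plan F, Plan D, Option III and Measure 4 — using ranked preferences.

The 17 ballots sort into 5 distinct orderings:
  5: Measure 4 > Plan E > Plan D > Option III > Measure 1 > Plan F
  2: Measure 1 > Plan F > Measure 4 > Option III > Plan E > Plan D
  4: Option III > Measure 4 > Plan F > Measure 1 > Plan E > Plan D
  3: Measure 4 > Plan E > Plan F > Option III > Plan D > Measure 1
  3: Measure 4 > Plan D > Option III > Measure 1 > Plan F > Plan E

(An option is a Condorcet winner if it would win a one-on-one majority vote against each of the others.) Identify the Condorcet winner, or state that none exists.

Measure 4

Check each pair by majority over 17 ballots:
Measure 1 vs Plan E: Measure 1 wins 9–8.
Measure 1–Plan F: Measure 1 10–7.
Measure 1 vs Plan D: Plan D wins 11–6.
Measure 1 vs Option III: Option III wins 15–2.
Measure 1 vs Measure 4: Measure 4, 15–2.
Plan E vs Plan F: Plan F wins 9–8.
Plan E–Plan D: Plan E 14–3.
Plan E–Option III: Option III 9–8.
Plan E vs Measure 4: Measure 4 wins 17–0.
Plan F–Plan D: Plan F 9–8.
Plan F vs Option III: Option III, 12–5.
Plan F vs Measure 4: Measure 4, 15–2.
Plan D vs Option III: Option III wins 9–8.
Plan D vs Measure 4: Measure 4 wins 17–0.
Option III–Measure 4: Measure 4 13–4.
Measure 4 beats each of Measure 1, Plan E, Plan F, Plan D, Option III — Measure 4 is the Condorcet winner.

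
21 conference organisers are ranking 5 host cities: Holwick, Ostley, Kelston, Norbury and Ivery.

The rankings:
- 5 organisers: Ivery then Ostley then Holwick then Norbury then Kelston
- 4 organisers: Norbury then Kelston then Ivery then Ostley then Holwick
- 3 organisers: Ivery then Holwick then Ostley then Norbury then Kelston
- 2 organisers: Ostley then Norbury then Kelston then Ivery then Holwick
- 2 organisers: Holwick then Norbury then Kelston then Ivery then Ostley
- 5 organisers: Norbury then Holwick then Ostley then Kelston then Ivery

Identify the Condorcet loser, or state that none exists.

none

Head-to-head results (21 organisers):
Holwick vs Ostley: Ostley, 11–10.
Holwick vs Kelston: Holwick, 15–6.
Holwick vs Norbury: Holwick is ranked higher on 5+3+2 = 10 ballots, Norbury on 11. Norbury wins 11–10.
Holwick vs Ivery: 7 to 14, Ivery.
Ostley–Kelston: Ostley 15–6.
Ostley–Norbury: Norbury 11–10.
Ostley vs Ivery: 7 to 14, Ivery.
Kelston vs Norbury: Norbury wins 21–0.
Kelston vs Ivery: Kelston, 13–8.
Norbury vs Ivery: Norbury preferred on 4+2+2+5 = 13 ballots; Norbury wins 13–8.
Every city wins at least one matchup (Holwick beats Kelston; Ostley beats Holwick; Kelston beats Ivery; Norbury beats Holwick; Ivery beats Holwick), so there is no Condorcet loser.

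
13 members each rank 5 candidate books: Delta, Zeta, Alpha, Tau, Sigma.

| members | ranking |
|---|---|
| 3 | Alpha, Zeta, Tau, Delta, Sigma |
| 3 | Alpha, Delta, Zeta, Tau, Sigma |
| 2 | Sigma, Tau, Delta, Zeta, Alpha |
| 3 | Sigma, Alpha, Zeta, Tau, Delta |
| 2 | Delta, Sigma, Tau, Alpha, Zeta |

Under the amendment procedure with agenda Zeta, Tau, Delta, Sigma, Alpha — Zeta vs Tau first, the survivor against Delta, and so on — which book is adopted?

Round 1: Zeta vs Tau — 9–4, Zeta advances.
Round 2: Zeta vs Delta — 6–7, Delta advances.
Round 3: Delta vs Sigma — 8–5, Delta advances.
Round 4: Delta vs Alpha — 4–9, Alpha advances.
The agenda winner is Alpha.

Alpha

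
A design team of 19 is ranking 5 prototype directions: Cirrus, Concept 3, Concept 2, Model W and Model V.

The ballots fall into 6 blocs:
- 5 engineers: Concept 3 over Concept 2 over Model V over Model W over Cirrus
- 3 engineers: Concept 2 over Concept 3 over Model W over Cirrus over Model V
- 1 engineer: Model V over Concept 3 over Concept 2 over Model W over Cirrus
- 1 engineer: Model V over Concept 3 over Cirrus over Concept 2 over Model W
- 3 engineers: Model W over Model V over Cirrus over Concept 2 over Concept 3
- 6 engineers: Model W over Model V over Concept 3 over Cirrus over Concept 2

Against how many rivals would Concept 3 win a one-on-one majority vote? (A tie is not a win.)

3

Concept 3 against each rival (19 engineers):
Concept 3 vs Cirrus: Concept 3 preferred on 5+3+1+1+6 = 16 ballots; Concept 3 wins 16–3.
Concept 3 vs Concept 2: Concept 3 preferred on 5+1+1+6 = 13 ballots; Concept 3 wins 13–6.
Concept 3 vs Model W: 10 to 9, Concept 3.
Concept 3 vs Model V: Concept 3 preferred on 5+3 = 8 ballots; Model V wins 11–8.
Concept 3 beats Cirrus, Concept 2, Model W; loses to Model V — 3 pairwise wins.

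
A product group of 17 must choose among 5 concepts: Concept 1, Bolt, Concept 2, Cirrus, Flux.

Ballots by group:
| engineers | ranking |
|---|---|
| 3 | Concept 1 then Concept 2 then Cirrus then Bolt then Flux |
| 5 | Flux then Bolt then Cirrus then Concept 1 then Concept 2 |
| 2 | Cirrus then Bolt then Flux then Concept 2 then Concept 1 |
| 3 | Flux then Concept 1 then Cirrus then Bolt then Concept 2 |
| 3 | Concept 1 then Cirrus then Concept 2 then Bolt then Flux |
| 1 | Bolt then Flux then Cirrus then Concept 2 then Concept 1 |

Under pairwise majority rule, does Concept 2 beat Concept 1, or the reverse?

Concept 1

Ballots ranking Concept 2 above Concept 1: 2 + 1 = 3.
Ballots ranking Concept 1 above Concept 2: 17 − 3 = 14.
Concept 1 wins the head-to-head 14–3.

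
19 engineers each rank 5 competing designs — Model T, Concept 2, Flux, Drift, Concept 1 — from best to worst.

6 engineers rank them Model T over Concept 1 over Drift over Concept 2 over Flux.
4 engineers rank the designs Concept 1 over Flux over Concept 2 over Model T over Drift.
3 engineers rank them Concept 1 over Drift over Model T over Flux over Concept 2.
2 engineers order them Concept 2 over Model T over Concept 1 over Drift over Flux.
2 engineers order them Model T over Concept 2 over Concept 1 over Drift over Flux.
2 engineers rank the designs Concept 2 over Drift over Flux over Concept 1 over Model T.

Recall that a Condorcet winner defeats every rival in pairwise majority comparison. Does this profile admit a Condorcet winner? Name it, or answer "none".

Check each pair by majority over 19 ballots:
Model T–Concept 2: Model T 11–8.
Model T–Flux: Model T 13–6.
Model T vs Drift: Model T, 14–5.
Model T–Concept 1: Model T 10–9.
Concept 2 vs Flux: Concept 2, 12–7.
Concept 2 vs Drift: Concept 2 wins 10–9.
Concept 2 vs Concept 1: Concept 1 wins 13–6.
Flux–Drift: Drift 15–4.
Flux vs Concept 1: Concept 1, 17–2.
Drift–Concept 1: Concept 1 17–2.
Model T beats each of Concept 2, Flux, Drift, Concept 1 — Model T is the Condorcet winner.

Model T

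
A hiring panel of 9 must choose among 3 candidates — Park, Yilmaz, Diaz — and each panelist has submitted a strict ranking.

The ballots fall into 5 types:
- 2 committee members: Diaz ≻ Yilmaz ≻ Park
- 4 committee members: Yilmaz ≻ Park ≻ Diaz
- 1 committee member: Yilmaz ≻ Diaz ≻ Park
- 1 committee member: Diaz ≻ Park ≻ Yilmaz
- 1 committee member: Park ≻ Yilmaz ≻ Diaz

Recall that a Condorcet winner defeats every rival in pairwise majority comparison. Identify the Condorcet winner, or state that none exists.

Head-to-head results (9 committee members):
Park vs Yilmaz: Park preferred on 1+1 = 2 ballots; Yilmaz wins 7–2.
Park vs Diaz: 5 to 4, Park.
Yilmaz vs Diaz: Yilmaz is ranked higher on 4+1+1 = 6 ballots, Diaz on 3. Yilmaz wins 6–3.
Yilmaz defeats every rival head-to-head and is the Condorcet winner.

Yilmaz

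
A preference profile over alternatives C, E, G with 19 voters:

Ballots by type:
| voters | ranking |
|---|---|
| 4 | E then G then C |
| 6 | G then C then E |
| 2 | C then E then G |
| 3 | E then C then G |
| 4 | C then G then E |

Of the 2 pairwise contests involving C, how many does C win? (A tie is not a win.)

C against each rival (19 voters):
C vs E: 12 to 7, C.
C vs G: G, 10–9.
C beats E; loses to G — 1 pairwise win.

1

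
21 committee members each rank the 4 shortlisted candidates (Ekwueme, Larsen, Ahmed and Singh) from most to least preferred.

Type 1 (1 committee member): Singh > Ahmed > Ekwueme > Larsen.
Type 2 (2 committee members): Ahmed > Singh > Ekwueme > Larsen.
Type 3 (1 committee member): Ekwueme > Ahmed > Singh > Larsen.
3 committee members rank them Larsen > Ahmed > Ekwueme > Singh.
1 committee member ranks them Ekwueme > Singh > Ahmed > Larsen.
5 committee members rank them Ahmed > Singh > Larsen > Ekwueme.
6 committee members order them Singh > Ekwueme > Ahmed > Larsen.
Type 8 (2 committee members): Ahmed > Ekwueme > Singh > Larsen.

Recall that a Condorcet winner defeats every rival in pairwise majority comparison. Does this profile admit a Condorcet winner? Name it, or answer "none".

Ahmed

Pairwise majorities:
Ekwueme–Larsen: Ekwueme 13–8.
Ekwueme–Ahmed: Ahmed 13–8.
Ekwueme vs Singh: Singh wins 14–7.
Larsen–Ahmed: Ahmed 18–3.
Larsen vs Singh: Singh, 18–3.
Ahmed–Singh: Ahmed 13–8.
Ahmed wins every pairwise contest, so Ahmed is the Condorcet winner.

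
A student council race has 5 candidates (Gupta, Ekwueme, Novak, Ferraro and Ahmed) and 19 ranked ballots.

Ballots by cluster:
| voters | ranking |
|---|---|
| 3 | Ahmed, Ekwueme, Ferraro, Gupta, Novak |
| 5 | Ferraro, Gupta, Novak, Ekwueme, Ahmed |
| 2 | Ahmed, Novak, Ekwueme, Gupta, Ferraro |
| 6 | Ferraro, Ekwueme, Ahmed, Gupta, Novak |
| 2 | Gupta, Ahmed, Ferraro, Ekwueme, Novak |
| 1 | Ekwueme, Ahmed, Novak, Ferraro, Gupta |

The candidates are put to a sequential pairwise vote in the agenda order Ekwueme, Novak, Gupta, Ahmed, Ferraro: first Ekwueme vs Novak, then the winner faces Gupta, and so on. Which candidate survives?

Round 1: Ekwueme vs Novak — 12–7, Ekwueme advances.
Round 2: Ekwueme vs Gupta — 12–7, Ekwueme advances.
Round 3: Ekwueme vs Ahmed — 12–7, Ekwueme advances.
Round 4: Ekwueme vs Ferraro — 6–13, Ferraro advances.
Ferraro survives the agenda.

Ferraro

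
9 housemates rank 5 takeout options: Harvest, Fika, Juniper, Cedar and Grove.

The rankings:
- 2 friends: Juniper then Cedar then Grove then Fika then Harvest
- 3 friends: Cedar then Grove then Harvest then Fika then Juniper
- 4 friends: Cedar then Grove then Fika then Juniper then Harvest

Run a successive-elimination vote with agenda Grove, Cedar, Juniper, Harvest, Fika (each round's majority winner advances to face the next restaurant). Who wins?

Cedar

Round 1: Grove vs Cedar — 0–9, Cedar advances.
Round 2: Cedar vs Juniper — 7–2, Cedar advances.
Round 3: Cedar vs Harvest — 9–0, Cedar advances.
Round 4: Cedar vs Fika — 9–0, Cedar advances.
Cedar survives the agenda.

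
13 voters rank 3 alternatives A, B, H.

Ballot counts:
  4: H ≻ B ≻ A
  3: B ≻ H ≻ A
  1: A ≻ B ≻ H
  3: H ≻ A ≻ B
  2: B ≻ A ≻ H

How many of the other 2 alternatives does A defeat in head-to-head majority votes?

0

A against each rival (13 voters):
A vs B: B, 9–4.
A vs H: H, 10–3.
A beats no one; loses to B, H — 0 pairwise wins.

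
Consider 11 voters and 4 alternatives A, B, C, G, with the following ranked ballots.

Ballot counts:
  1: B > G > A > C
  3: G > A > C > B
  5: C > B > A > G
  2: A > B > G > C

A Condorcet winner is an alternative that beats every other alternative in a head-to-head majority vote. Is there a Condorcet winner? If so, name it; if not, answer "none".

none

Check each pair by majority over 11 ballots:
A vs B: B wins 6–5.
A vs C: A, 6–5.
A–G: A 7–4.
B–C: C 8–3.
B vs G: B wins 8–3.
C–G: G 6–5.
Every alternative loses at least once (A loses to B; B loses to C; C loses to A; G loses to A). The majority relation contains the cycle A beats C beats B beats A, so there is no Condorcet winner.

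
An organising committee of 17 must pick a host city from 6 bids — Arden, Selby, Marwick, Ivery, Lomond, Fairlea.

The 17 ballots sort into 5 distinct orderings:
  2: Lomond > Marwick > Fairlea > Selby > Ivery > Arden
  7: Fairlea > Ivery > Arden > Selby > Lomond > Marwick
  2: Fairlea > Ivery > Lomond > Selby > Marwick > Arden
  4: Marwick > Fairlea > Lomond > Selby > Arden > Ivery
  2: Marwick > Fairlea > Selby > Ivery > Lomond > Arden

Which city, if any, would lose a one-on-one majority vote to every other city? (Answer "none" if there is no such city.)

Head-to-head results (17 organisers):
Arden–Selby: Selby 10–7.
Arden vs Marwick: Marwick, 10–7.
Arden vs Ivery: Ivery wins 13–4.
Arden vs Lomond: 7 for Arden, 10 for Lomond — Lomond by 10–7.
Arden vs Fairlea: Arden is ranked higher on 0 ballots, Fairlea on 17. Fairlea wins 17–0.
Selby vs Marwick: 7+2 = 9 for Selby, 8 for Marwick — Selby by 9–8.
Selby vs Ivery: 2+4+2 = 8 for Selby, 9 for Ivery — Ivery by 9–8.
Selby vs Lomond: Selby wins 9–8.
Selby vs Fairlea: Fairlea wins 17–0.
Marwick vs Ivery: Marwick is ranked higher on 2+4+2 = 8 ballots, Ivery on 9. Ivery wins 9–8.
Marwick–Lomond: Lomond 11–6.
Marwick vs Fairlea: Marwick is ranked higher on 2+4+2 = 8 ballots, Fairlea on 9. Fairlea wins 9–8.
Ivery vs Lomond: 7+2+2 = 11 for Ivery, 6 for Lomond — Ivery by 11–6.
Ivery vs Fairlea: Ivery is ranked higher on 0 ballots, Fairlea on 17. Fairlea wins 17–0.
Lomond vs Fairlea: Lomond is ranked higher on 2 ballots, Fairlea on 15. Fairlea wins 15–2.
Only Arden has no wins; Arden is the Condorcet loser.

Arden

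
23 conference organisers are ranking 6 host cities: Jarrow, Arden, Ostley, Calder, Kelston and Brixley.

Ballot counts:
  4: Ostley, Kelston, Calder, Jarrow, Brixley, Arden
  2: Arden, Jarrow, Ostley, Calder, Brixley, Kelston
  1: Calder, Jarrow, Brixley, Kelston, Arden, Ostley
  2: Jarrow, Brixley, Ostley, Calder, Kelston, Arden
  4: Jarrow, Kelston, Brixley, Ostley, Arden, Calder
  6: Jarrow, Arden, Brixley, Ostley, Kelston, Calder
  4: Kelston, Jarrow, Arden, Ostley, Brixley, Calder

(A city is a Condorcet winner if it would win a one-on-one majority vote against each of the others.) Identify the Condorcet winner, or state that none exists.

Jarrow

Check each pair by majority over 23 ballots:
Jarrow vs Arden: Jarrow is ranked higher on 4+1+2+4+6+4 = 21 ballots, Arden on 2. Jarrow wins 21–2.
Jarrow vs Ostley: Jarrow preferred on 2+1+2+4+6+4 = 19 ballots; Jarrow wins 19–4.
Jarrow vs Calder: Jarrow is ranked higher on 2+2+4+6+4 = 18 ballots, Calder on 5. Jarrow wins 18–5.
Jarrow vs Kelston: 2+1+2+4+6 = 15 for Jarrow, 8 for Kelston — Jarrow by 15–8.
Jarrow vs Brixley: 23 for Jarrow, 0 for Brixley — Jarrow by 23–0.
Arden vs Ostley: 2+1+6+4 = 13 for Arden, 10 for Ostley — Arden by 13–10.
Arden vs Calder: 16 to 7, Arden.
Arden vs Kelston: Arden is ranked higher on 2+6 = 8 ballots, Kelston on 15. Kelston wins 15–8.
Arden vs Brixley: Arden preferred on 2+6+4 = 12 ballots; Arden wins 12–11.
Ostley vs Calder: 22 to 1, Ostley.
Ostley vs Kelston: 4+2+2+6 = 14 for Ostley, 9 for Kelston — Ostley by 14–9.
Ostley vs Brixley: Ostley preferred on 4+2+4 = 10 ballots; Brixley wins 13–10.
Calder vs Kelston: 5 to 18, Kelston.
Calder vs Brixley: Calder is ranked higher on 4+2+1 = 7 ballots, Brixley on 16. Brixley wins 16–7.
Kelston vs Brixley: Kelston is ranked higher on 4+4+4 = 12 ballots, Brixley on 11. Kelston wins 12–11.
Jarrow wins every pairwise contest, so Jarrow is the Condorcet winner.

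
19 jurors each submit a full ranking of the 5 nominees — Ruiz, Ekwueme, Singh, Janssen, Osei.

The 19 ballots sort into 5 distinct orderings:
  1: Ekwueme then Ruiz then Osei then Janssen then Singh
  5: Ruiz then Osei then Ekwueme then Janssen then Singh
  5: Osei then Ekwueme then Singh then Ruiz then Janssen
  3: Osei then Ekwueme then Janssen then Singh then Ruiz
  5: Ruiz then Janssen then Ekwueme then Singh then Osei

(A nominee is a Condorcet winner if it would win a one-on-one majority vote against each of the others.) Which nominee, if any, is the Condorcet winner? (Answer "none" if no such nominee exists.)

Check each pair by majority over 19 ballots:
Ruiz vs Ekwueme: 10 to 9, Ruiz.
Ruiz vs Singh: Ruiz is ranked higher on 1+5+5 = 11 ballots, Singh on 8. Ruiz wins 11–8.
Ruiz vs Janssen: 16 to 3, Ruiz.
Ruiz vs Osei: 1+5+5 = 11 for Ruiz, 8 for Osei — Ruiz by 11–8.
Ekwueme vs Singh: 1+5+5+3+5 = 19 for Ekwueme, 0 for Singh — Ekwueme by 19–0.
Ekwueme vs Janssen: 14 to 5, Ekwueme.
Ekwueme vs Osei: Ekwueme preferred on 1+5 = 6 ballots; Osei wins 13–6.
Singh vs Janssen: 5 for Singh, 14 for Janssen — Janssen by 14–5.
Singh vs Osei: 5 to 14, Osei.
Janssen vs Osei: Janssen preferred on 5 ballots; Osei wins 14–5.
Ruiz beats each of Ekwueme, Singh, Janssen, Osei — Ruiz is the Condorcet winner.

Ruiz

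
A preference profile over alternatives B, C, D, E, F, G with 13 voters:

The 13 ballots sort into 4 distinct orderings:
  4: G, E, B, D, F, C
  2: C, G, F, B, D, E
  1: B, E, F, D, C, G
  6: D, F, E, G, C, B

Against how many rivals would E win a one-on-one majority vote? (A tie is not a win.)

E against each rival (13 voters):
E vs B: 4+6 = 10 for E, 3 for B — E by 10–3.
E vs C: E is ranked higher on 4+1+6 = 11 ballots, C on 2. E wins 11–2.
E vs D: 5 to 8, D.
E–F: F 8–5.
E vs G: 1+6 = 7 for E, 6 for G — E by 7–6.
E beats B, C, G; loses to D, F — 3 pairwise wins.

3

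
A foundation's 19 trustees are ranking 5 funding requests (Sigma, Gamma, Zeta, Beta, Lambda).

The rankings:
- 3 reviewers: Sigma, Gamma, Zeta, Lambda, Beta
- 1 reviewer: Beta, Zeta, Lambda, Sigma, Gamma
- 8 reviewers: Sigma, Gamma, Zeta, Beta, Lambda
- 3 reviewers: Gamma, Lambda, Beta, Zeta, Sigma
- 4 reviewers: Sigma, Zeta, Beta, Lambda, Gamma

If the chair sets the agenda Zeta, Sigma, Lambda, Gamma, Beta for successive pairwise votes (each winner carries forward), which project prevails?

Sigma

Round 1: Zeta vs Sigma — 4–15, Sigma advances.
Round 2: Sigma vs Lambda — 15–4, Sigma advances.
Round 3: Sigma vs Gamma — 16–3, Sigma advances.
Round 4: Sigma vs Beta — 15–4, Sigma advances.
The agenda winner is Sigma.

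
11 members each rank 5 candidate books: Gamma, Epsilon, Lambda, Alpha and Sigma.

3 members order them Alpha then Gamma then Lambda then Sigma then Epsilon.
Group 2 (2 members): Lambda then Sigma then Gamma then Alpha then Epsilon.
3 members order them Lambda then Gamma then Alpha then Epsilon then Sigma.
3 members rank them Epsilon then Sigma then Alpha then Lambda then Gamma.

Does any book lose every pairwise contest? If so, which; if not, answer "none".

Pairwise majorities:
Gamma vs Epsilon: 8 to 3, Gamma.
Gamma vs Lambda: Lambda wins 8–3.
Gamma vs Alpha: Alpha, 6–5.
Gamma vs Sigma: 3+3 = 6 for Gamma, 5 for Sigma — Gamma by 6–5.
Epsilon–Lambda: Lambda 8–3.
Epsilon–Alpha: Alpha 8–3.
Epsilon vs Sigma: 6 to 5, Epsilon.
Lambda vs Alpha: Alpha wins 6–5.
Lambda vs Sigma: Lambda wins 8–3.
Alpha vs Sigma: 3+3 = 6 for Alpha, 5 for Sigma — Alpha by 6–5.
Only Sigma has no wins; Sigma is the Condorcet loser.

Sigma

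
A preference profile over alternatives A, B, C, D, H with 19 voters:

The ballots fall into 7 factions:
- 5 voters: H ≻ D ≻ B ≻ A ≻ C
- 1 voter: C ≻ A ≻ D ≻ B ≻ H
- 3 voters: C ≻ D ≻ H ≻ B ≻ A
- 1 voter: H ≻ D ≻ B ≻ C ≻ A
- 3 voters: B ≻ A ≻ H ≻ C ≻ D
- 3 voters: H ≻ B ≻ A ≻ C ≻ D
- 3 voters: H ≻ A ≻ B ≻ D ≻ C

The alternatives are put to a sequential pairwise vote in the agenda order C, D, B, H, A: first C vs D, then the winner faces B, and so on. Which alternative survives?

Round 1: C vs D — 10–9, C advances.
Round 2: C vs B — 4–15, B advances.
Round 3: B vs H — 4–15, H advances.
Round 4: H vs A — 15–4, H advances.
The agenda winner is H.

H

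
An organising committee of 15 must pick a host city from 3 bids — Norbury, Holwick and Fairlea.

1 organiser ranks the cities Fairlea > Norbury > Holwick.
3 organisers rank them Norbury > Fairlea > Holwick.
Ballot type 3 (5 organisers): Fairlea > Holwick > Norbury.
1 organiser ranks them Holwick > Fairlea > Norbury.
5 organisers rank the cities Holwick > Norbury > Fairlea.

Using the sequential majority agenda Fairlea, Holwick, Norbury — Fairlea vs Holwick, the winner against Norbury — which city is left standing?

Round 1: Fairlea vs Holwick — 9–6, Fairlea advances.
Round 2: Fairlea vs Norbury — 7–8, Norbury advances.
Norbury survives the agenda.

Norbury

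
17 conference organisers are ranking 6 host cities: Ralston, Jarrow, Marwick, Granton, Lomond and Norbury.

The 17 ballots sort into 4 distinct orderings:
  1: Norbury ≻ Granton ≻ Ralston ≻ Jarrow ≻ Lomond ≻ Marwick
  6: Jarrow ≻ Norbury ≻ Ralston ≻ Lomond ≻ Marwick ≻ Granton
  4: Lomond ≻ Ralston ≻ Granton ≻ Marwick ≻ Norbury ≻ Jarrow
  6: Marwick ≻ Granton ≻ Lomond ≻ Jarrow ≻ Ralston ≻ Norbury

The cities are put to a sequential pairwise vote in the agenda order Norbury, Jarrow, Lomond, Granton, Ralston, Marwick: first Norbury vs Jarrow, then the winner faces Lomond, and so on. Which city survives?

Lomond

Round 1: Norbury vs Jarrow — 5–12, Jarrow advances.
Round 2: Jarrow vs Lomond — 7–10, Lomond advances.
Round 3: Lomond vs Granton — 10–7, Lomond advances.
Round 4: Lomond vs Ralston — 10–7, Lomond advances.
Round 5: Lomond vs Marwick — 11–6, Lomond advances.
Lomond survives the agenda.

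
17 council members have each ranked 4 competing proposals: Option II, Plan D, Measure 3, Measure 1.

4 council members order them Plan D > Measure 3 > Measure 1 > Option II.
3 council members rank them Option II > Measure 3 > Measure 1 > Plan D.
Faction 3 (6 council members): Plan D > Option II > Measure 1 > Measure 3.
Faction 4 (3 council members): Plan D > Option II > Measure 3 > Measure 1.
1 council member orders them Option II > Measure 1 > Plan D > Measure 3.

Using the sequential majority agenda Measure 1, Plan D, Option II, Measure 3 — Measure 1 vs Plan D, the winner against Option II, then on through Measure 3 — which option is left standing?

Plan D

Round 1: Measure 1 vs Plan D — 4–13, Plan D advances.
Round 2: Plan D vs Option II — 13–4, Plan D advances.
Round 3: Plan D vs Measure 3 — 14–3, Plan D advances.
The agenda winner is Plan D.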